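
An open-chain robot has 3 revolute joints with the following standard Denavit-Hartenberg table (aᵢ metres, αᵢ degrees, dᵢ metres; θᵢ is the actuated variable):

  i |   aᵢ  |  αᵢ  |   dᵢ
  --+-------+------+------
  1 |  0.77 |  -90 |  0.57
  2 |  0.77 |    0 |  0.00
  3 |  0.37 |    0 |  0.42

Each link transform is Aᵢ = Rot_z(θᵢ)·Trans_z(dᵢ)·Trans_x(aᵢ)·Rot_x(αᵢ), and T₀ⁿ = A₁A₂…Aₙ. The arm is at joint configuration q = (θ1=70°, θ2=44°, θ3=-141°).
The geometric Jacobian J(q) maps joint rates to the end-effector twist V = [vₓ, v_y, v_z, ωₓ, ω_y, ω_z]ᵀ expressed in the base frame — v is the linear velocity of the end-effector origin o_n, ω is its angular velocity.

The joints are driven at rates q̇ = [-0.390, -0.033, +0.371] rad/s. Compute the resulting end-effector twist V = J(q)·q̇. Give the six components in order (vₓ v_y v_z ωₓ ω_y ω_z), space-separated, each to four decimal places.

0.5732 0.1166 0.0335 -0.3176 0.1156 -0.3900

o_n = [0.0427, 1.3453, 0.4024]
J₁: ẑ×o_n = [-1.3453, 0.0427, 0.0000], ω = ẑ
J2: z=[-0.9397, 0.3420, 0.0000] o=[0.2634, 0.7236, 0.5700] → [-0.0573, -0.1575, -0.5088, -0.9397, 0.3420, 0.0000]
J3: z=[-0.9397, 0.3420, 0.0000] o=[0.4528, 1.2441, 0.0351] → [0.1256, 0.3451, 0.0451, -0.9397, 0.3420, 0.0000]
V = J·q̇ = [0.5732, 0.1166, 0.0335, -0.3176, 0.1156, -0.3900]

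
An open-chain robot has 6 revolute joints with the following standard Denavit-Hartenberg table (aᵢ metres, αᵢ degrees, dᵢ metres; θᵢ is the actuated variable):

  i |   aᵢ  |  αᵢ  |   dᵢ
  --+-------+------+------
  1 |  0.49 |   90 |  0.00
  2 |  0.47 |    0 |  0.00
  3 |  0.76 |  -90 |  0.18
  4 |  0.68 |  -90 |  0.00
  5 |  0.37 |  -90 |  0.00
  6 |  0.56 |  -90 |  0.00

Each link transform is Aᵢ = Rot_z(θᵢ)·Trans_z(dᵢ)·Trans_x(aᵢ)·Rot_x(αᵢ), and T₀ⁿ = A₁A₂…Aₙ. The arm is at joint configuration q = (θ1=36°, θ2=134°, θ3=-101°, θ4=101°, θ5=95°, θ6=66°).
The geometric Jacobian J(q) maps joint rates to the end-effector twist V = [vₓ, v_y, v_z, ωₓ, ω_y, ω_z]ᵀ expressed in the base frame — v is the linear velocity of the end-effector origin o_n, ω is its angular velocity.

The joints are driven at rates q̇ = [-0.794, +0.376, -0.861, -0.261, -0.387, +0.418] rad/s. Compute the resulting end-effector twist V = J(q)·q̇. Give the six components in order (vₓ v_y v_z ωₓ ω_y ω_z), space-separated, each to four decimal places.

o_n = [0.8559, 1.2819, 0.4608]
J₁: ẑ×o_n = [-1.2819, 0.8559, 0.0000], ω = ẑ
J2: z=[0.5878, -0.8090, 0.0000] o=[0.3964, 0.2880, 0.0000] → [-0.3728, -0.2709, 0.9559, 0.5878, -0.8090, 0.0000]
J3: z=[0.5878, -0.8090, 0.0000] o=[0.1323, 0.0961, 0.3381] → [-0.0993, -0.0722, 1.2824, 0.5878, -0.8090, 0.0000]
J4: z=[-0.4406, -0.3201, 0.8387] o=[0.7537, 0.3251, 0.7520] → [-0.7092, -0.0426, -0.3889, -0.4406, -0.3201, 0.8387]
J5: z=[-0.5539, -0.6383, -0.5346] o=[0.2734, 0.8012, 0.6813] → [0.3977, -0.4336, 0.1056, -0.5539, -0.6383, -0.5346]
J6: z=[0.6654, -0.7253, 0.1766] o=[0.4585, 0.8966, 0.3756] → [-0.1299, 0.0134, 0.5446, 0.6654, -0.7253, 0.1766]
V = J·q̇ = [0.9400, -0.5348, -0.4565, 0.3224, 0.4197, -0.7322]

0.9400 -0.5348 -0.4565 0.3224 0.4197 -0.7322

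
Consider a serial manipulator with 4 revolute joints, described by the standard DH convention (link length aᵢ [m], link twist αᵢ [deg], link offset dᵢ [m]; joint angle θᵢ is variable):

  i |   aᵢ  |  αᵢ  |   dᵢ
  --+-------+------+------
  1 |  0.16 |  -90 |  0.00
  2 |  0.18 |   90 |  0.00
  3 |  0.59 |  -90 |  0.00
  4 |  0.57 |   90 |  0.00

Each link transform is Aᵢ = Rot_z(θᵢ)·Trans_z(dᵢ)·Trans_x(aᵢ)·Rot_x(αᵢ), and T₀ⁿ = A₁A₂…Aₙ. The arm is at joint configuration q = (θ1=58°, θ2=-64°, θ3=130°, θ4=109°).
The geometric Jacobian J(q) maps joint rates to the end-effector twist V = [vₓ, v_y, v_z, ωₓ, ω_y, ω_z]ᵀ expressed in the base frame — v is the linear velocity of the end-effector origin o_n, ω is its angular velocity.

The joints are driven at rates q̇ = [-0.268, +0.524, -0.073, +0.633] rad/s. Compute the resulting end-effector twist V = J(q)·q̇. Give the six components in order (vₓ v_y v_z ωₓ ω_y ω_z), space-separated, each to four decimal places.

o_n = [0.0602, 0.6809, -0.3081]
J₁: ẑ×o_n = [-0.6809, 0.0602, 0.0000], ω = ẑ
J2: z=[-0.8480, 0.5299, 0.0000] o=[0.0848, 0.1357, 0.0000] → [-0.1633, -0.2613, -0.4493, -0.8480, 0.5299, 0.0000]
J3: z=[-0.4763, -0.7622, 0.4384] o=[0.1266, 0.2026, 0.1618] → [0.1485, -0.2529, -0.2785, -0.4763, -0.7622, 0.4384]
J4: z=[0.3672, -0.6254, -0.6885] o=[-0.3448, 0.3011, -0.1791] → [0.3422, -0.2314, 0.3927, 0.3672, -0.6254, -0.6885]
V = J·q̇ = [0.3027, -0.2811, 0.0335, -0.1772, -0.0626, -0.7358]

0.3027 -0.2811 0.0335 -0.1772 -0.0626 -0.7358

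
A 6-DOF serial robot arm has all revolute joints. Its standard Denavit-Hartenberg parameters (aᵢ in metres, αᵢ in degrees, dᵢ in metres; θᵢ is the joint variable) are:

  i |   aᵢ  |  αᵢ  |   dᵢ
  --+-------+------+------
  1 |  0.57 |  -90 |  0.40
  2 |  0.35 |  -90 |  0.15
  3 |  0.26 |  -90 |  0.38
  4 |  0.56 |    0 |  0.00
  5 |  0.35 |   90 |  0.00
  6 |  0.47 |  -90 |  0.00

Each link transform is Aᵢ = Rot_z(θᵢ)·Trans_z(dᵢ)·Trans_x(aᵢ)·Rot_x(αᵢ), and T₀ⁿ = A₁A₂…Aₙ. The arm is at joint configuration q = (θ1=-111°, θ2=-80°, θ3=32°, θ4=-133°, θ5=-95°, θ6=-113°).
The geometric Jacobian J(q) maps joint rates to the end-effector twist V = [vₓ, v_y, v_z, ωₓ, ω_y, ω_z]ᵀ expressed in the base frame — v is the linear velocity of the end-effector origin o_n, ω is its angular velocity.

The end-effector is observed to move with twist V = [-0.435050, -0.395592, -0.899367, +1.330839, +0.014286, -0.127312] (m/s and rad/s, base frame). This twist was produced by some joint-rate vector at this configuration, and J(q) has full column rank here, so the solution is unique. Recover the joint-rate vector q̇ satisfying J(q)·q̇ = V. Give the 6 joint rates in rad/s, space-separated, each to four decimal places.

o_n = [0.1349, -1.4358, 0.6600]
J₁: ẑ×o_n = [1.4358, 0.1349, -0.0000], ω = ẑ
J2: z=[0.9336, -0.3584, 0.0000] o=[-0.2043, -0.5321, 0.4000] → [-0.0932, -0.2428, -0.7221, 0.9336, -0.3584, 0.0000]
J3: z=[-0.3529, -0.9194, -0.1736] o=[-0.0860, -0.6426, 0.7447] → [-0.0599, -0.0682, 0.4830, -0.3529, -0.9194, -0.1736]
J4: z=[-0.7587, 0.3898, -0.5219] o=[-0.3625, -0.9784, 0.8958] → [-0.3306, -0.4385, 0.1532, -0.7587, 0.3898, -0.5219]
J5: z=[-0.7587, 0.3898, -0.5219] o=[-0.2979, -1.3749, 0.5058] → [0.0284, -0.1088, -0.1226, -0.7587, 0.3898, -0.5219]
J6: z=[-0.1707, 0.6542, 0.7368] o=[-0.0779, -1.1481, 0.3553] → [0.4113, 0.2088, -0.0901, -0.1707, 0.6542, 0.7368]
q̇ = J⁺·V = [-0.0660, 0.9990, -0.6970, 0.4100, -0.5350, -0.3360]

-0.0660 0.9990 -0.6970 0.4100 -0.5350 -0.3360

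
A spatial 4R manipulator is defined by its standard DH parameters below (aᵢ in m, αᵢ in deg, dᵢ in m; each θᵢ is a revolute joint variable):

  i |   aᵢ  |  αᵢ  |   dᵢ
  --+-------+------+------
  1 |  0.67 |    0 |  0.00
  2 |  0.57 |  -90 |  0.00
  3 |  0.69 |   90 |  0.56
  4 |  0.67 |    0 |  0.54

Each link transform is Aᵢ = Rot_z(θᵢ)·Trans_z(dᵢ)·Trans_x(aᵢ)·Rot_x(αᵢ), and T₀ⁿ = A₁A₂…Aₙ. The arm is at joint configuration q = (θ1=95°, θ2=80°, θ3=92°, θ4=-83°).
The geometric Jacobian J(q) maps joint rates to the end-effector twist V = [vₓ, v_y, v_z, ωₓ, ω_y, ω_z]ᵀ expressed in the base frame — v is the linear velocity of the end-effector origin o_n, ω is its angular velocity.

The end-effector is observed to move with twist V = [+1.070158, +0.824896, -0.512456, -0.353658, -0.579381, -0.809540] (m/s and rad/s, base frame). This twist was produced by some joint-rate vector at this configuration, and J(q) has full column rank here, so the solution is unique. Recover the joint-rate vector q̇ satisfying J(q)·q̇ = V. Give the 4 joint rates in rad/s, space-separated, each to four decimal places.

o_n = [-1.1279, 0.8664, -0.7900]
J₁: ẑ×o_n = [-0.8664, -1.1279, 0.0000], ω = ẑ
J2: z=[0.0000, 0.0000, 1.0000] o=[-0.0584, 0.6675, 0.0000] → [-0.1990, -1.0695, 0.0000, 0.0000, 0.0000, 1.0000]
J3: z=[-0.0872, -0.9962, 0.0000] o=[-0.6262, 0.7171, 0.0000] → [0.7870, -0.0689, -0.5127, -0.0872, -0.9962, 0.0000]
J4: z=[-0.9956, 0.0871, -0.0349] o=[-0.6510, 0.1572, -0.6896] → [0.0160, -0.0834, -0.6646, -0.9956, 0.0871, -0.0349]
q̇ = J⁺·V = [-0.6410, -0.1580, 0.6080, 0.3020]

-0.6410 -0.1580 0.6080 0.3020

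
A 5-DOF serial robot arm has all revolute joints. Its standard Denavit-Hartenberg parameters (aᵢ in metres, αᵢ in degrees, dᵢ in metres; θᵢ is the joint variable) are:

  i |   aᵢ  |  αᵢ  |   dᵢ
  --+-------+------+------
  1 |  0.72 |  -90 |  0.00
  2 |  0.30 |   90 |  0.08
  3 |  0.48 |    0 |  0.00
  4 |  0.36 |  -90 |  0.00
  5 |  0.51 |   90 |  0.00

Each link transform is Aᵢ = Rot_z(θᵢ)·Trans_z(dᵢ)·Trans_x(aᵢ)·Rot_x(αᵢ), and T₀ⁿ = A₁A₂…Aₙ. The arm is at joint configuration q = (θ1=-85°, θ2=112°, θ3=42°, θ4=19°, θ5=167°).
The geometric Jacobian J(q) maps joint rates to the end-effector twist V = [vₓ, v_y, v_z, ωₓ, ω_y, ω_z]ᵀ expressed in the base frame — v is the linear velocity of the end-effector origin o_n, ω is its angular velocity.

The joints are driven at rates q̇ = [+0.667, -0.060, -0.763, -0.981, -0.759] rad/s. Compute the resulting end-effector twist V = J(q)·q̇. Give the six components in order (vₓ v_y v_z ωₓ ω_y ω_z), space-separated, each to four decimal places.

o_n = [0.3146, -0.3665, -0.5044]
J₁: ẑ×o_n = [0.3665, 0.3146, -0.0000], ω = ẑ
J2: z=[0.9962, 0.0872, 0.0000] o=[0.0628, -0.7173, 0.0000] → [-0.0440, 0.5024, 0.3275, 0.9962, 0.0872, 0.0000]
J3: z=[0.0808, -0.9237, -0.3746] o=[0.1327, -0.5983, -0.2782] → [0.2958, -0.0499, 0.1868, 0.0808, -0.9237, -0.3746]
J4: z=[0.0808, -0.9237, -0.3746] o=[0.4410, -0.4372, -0.6089] → [-0.0700, 0.0389, -0.1110, 0.0808, -0.9237, -0.3746]
J5: z=[0.5115, -0.2841, 0.8109] o=[0.7489, -0.3446, -0.7707] → [-0.0580, -0.4885, -0.1346, 0.5115, -0.2841, 0.8109]
V = J·q̇ = [0.1341, 0.5503, 0.0489, -0.5889, 1.8213, 0.7048]

0.1341 0.5503 0.0489 -0.5889 1.8213 0.7048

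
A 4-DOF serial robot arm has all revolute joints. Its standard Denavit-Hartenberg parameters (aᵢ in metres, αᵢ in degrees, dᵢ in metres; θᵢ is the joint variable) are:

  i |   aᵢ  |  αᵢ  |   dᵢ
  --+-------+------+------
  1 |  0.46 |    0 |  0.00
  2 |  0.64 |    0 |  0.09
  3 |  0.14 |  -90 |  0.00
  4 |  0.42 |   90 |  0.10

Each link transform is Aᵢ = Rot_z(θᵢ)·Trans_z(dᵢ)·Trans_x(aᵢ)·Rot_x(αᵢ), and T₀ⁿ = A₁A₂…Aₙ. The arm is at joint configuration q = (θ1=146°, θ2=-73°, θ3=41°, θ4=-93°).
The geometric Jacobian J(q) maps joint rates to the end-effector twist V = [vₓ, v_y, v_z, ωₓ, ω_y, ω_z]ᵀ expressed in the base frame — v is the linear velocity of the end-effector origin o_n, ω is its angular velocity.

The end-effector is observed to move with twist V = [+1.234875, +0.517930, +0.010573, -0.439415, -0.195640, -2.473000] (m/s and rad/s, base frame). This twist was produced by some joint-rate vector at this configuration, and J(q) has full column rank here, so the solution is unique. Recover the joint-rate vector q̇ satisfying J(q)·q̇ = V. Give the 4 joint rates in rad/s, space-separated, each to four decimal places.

-0.7410 -0.8280 -0.9040 0.4810

o_n = [-0.3336, 0.9364, 0.5094]
J₁: ẑ×o_n = [-0.9364, -0.3336, 0.0000], ω = ẑ
J2: z=[0.0000, 0.0000, 1.0000] o=[-0.3814, 0.2572, 0.0000] → [-0.6792, 0.0478, 0.0000, 0.0000, 0.0000, 1.0000]
J3: z=[0.0000, 0.0000, 1.0000] o=[-0.1942, 0.8693, 0.0900] → [-0.0671, -0.1394, 0.0000, 0.0000, 0.0000, 1.0000]
J4: z=[-0.9135, -0.4067, 0.0000] o=[-0.2512, 0.9972, 0.0900] → [-0.1706, 0.3832, 0.0220, -0.9135, -0.4067, 0.0000]
q̇ = J⁺·V = [-0.7410, -0.8280, -0.9040, 0.4810]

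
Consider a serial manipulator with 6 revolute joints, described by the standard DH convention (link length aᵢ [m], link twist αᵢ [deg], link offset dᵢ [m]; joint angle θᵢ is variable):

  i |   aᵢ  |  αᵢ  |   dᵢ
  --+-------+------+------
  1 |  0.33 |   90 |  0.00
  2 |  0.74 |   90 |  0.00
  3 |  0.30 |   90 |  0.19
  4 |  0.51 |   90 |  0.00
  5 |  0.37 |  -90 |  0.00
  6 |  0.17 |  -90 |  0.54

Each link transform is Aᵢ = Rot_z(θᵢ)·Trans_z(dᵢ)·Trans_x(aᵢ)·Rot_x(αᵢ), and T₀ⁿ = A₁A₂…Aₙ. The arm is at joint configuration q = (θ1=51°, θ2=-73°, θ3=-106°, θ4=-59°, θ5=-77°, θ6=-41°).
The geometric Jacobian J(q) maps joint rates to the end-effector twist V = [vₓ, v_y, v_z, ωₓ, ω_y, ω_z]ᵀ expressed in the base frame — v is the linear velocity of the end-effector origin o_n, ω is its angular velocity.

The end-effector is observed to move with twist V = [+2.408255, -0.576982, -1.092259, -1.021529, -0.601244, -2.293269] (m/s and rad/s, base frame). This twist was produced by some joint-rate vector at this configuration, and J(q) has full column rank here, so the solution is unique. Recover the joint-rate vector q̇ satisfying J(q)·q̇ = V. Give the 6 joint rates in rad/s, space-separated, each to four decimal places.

o_n = [0.2080, 1.6318, -0.5836]
J₁: ẑ×o_n = [-1.6318, 0.2080, 0.0000], ω = ẑ
J2: z=[0.7771, -0.6293, 0.0000] o=[0.2077, 0.2565, 0.0000] → [0.3672, 0.4535, 1.0690, 0.7771, -0.6293, 0.0000]
J3: z=[-0.6018, -0.7432, -0.2924] o=[0.3438, 0.4246, -0.7077] → [0.2607, 0.1144, -0.8275, -0.6018, -0.7432, -0.2924]
J4: z=[0.0373, -0.3919, 0.9193] o=[-0.0098, 0.4461, -0.6841] → [-1.1294, 0.1965, 0.1296, 0.0373, -0.3919, 0.9193]
J5: z=[0.9938, -0.0821, -0.0754] o=[0.0437, 0.9134, -0.4871] → [0.0621, 0.0835, 0.7274, 0.9938, -0.0821, -0.0754]
J6: z=[0.1107, 0.8047, 0.5833] o=[0.0390, 1.1310, -0.7863] → [-0.1289, 0.0761, -0.0805, 0.1107, 0.8047, 0.5833]
q̇ = J⁺·V = [-0.9550, -0.4650, 0.5200, -0.6830, -0.2140, -0.9850]

-0.9550 -0.4650 0.5200 -0.6830 -0.2140 -0.9850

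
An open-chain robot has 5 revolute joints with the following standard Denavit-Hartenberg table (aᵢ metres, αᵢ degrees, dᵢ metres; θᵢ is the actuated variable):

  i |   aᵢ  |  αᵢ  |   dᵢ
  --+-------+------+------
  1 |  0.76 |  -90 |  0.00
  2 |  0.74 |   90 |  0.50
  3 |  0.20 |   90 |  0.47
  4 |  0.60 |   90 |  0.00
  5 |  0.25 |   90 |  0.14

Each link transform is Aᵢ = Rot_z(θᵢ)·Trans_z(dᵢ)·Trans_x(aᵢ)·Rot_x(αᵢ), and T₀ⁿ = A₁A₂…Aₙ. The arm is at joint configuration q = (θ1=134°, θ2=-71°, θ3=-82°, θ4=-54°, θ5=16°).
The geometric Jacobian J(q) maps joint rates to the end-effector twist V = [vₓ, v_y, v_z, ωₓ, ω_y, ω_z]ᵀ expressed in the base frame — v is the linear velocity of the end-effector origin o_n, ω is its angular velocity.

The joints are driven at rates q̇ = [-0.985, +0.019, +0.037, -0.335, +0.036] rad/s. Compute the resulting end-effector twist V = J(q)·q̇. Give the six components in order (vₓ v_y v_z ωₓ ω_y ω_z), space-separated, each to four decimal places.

0.6979 0.7291 -0.0722 -0.1317 0.0003 -0.6700

o_n = [-0.8292, 0.9804, 0.6165]
J₁: ẑ×o_n = [-0.9804, -0.8292, 0.0000], ω = ẑ
J2: z=[-0.7193, -0.6947, 0.0000] o=[-0.5279, 0.5467, 0.0000] → [-0.4282, 0.4434, -0.5212, -0.7193, -0.6947, 0.0000]
J3: z=[0.6568, -0.6801, 0.3256] o=[-1.0550, 0.3727, 0.6997] → [-0.1413, 0.1282, 0.5528, 0.6568, -0.6801, 0.3256]
J4: z=[0.3241, -0.1352, -0.9363] o=[-0.6101, 0.1971, 0.8790] → [0.7689, 0.2902, 0.2242, 0.3241, -0.1352, -0.9363]
J5: z=[-0.9369, -0.1831, -0.2978] o=[-0.6888, 0.7813, 0.7674] → [0.0869, -0.0996, -0.2122, -0.9369, -0.1831, -0.2978]
V = J·q̇ = [0.6979, 0.7291, -0.0722, -0.1317, 0.0003, -0.6700]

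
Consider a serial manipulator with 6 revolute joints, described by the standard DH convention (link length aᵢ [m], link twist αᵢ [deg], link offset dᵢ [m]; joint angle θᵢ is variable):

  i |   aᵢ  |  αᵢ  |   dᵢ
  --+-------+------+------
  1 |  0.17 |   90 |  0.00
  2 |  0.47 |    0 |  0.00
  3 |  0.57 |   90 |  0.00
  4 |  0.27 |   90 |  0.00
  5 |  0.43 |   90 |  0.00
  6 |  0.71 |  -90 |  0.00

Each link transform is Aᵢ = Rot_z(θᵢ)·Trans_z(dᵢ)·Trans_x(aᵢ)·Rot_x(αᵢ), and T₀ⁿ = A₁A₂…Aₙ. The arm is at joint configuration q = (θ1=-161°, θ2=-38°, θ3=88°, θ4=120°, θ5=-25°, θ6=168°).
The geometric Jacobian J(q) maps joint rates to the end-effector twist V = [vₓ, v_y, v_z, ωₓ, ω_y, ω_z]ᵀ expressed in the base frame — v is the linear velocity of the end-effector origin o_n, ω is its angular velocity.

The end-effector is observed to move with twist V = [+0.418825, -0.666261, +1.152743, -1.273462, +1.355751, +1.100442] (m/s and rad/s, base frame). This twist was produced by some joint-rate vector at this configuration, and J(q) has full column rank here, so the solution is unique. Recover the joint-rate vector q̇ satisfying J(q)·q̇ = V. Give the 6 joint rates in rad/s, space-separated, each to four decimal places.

0.9140 0.3740 0.6310 -0.1410 0.8940 -0.6680

o_n = [-1.0394, -0.2521, 0.1618]
J₁: ẑ×o_n = [0.2521, -1.0394, 0.0000], ω = ẑ
J2: z=[-0.3256, 0.9455, 0.0000] o=[-0.1607, -0.0553, 0.0000] → [0.1530, 0.0527, 0.8948, -0.3256, 0.9455, 0.0000]
J3: z=[-0.3256, 0.9455, 0.0000] o=[-0.5109, -0.1759, -0.2894] → [0.4265, 0.1469, 0.5245, -0.3256, 0.9455, 0.0000]
J4: z=[-0.7243, -0.2494, -0.6428] o=[-0.8574, -0.2952, 0.1473] → [0.0241, 0.1275, -0.0766, -0.7243, -0.2494, -0.6428]
J5: z=[-0.6891, 0.2915, 0.6634] o=[-0.8514, -0.0459, 0.0439] → [0.1712, -0.0434, 0.1969, -0.6891, 0.2915, 0.6634]
J6: z=[0.6472, -0.1642, 0.7444] o=[-0.7113, 0.3593, 0.0114] → [0.4305, -0.3416, -0.4496, 0.6472, -0.1642, 0.7444]
q̇ = J⁺·V = [0.9140, 0.3740, 0.6310, -0.1410, 0.8940, -0.6680]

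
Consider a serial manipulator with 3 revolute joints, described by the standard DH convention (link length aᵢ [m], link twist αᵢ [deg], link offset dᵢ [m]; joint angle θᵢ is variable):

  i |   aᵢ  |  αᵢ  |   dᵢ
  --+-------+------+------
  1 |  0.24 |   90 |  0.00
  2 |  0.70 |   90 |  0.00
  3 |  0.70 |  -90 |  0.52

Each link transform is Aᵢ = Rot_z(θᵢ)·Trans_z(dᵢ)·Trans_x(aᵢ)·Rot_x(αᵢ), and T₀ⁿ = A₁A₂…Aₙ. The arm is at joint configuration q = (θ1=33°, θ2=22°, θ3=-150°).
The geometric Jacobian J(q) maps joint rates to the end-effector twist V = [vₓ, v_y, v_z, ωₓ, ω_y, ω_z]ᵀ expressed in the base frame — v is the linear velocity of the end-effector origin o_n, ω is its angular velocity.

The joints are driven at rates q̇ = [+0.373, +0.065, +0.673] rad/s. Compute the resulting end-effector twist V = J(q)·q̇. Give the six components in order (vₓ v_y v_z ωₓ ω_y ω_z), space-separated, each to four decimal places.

-0.2302 0.5691 0.1066 0.2468 0.0828 -0.2510

o_n = [0.2470, 0.5777, -0.4470]
J₁: ẑ×o_n = [-0.5777, 0.2470, 0.0000], ω = ẑ
J2: z=[0.5446, -0.8387, 0.0000] o=[0.2013, 0.1307, 0.0000] → [0.3749, 0.2435, 0.2817, 0.5446, -0.8387, 0.0000]
J3: z=[0.3142, 0.2040, -0.9272] o=[0.7456, 0.4842, 0.2622] → [-0.0580, 0.6852, 0.1311, 0.3142, 0.2040, -0.9272]
V = J·q̇ = [-0.2302, 0.5691, 0.1066, 0.2468, 0.0828, -0.2510]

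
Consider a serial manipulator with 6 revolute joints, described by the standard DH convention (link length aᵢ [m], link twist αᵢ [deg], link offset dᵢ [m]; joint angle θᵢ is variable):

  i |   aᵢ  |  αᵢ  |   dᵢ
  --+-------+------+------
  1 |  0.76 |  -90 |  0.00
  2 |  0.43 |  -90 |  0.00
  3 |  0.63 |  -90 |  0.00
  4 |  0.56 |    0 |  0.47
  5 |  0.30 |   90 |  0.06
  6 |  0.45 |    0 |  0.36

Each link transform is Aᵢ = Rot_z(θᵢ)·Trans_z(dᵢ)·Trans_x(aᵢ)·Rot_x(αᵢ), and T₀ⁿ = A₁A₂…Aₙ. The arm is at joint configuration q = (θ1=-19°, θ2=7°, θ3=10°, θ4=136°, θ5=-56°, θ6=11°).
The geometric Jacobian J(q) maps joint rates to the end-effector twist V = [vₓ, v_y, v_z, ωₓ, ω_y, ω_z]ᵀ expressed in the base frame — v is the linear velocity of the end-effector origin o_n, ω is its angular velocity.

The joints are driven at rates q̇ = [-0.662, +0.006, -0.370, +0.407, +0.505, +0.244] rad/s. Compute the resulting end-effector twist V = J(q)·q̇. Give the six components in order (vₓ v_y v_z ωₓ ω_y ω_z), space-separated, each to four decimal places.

-1.2288 -0.6486 0.3094 -0.1928 -0.9213 -0.3464

o_n = [1.5626, -1.3100, 0.9244]
J₁: ẑ×o_n = [1.3100, 1.5626, -0.0000], ω = ẑ
J2: z=[0.3256, 0.9455, 0.0000] o=[0.7186, -0.2474, 0.0000] → [0.8741, -0.3010, -1.1440, 0.3256, 0.9455, 0.0000]
J3: z=[-0.1152, 0.0397, -0.9925] o=[1.1221, -0.3864, -0.0524] → [-0.8780, -0.3246, 0.0890, -0.1152, 0.0397, -0.9925]
J4: z=[-0.4836, -0.8750, 0.0212] o=[1.6688, -0.6903, -0.1280] → [-0.9078, 0.5067, 0.2068, -0.4836, -0.8750, 0.0212]
J5: z=[-0.4836, -0.8750, 0.0212] o=[1.1368, -0.9227, 0.3164] → [-0.5239, 0.3031, 0.5599, -0.4836, -0.8750, 0.0212]
J6: z=[0.8345, -0.4682, -0.2905] o=[1.1870, -1.0120, 0.6046] → [-0.2363, -0.3760, -0.0728, 0.8345, -0.4682, -0.2905]
V = J·q̇ = [-1.2288, -0.6486, 0.3094, -0.1928, -0.9213, -0.3464]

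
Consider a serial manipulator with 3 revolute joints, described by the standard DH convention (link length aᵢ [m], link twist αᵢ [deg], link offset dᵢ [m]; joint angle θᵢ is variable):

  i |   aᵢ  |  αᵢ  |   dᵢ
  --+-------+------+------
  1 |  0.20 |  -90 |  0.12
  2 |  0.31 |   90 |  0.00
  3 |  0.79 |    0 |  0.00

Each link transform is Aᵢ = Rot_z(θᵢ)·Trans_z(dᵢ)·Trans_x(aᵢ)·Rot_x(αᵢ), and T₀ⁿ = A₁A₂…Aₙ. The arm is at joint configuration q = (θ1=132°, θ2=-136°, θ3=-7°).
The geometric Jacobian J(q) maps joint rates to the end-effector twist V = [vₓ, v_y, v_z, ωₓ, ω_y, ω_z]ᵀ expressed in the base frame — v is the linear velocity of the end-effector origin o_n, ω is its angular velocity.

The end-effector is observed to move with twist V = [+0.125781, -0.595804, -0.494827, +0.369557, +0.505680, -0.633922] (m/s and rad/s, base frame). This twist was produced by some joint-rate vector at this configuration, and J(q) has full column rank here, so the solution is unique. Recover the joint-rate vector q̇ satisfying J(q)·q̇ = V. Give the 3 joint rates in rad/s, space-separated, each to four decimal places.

o_n = [0.4644, -0.3718, 0.8800]
J₁: ẑ×o_n = [0.3718, 0.4644, -0.0000], ω = ẑ
J2: z=[-0.7431, -0.6691, 0.0000] o=[-0.1338, 0.1486, 0.1200] → [-0.5086, 0.5648, 0.7870, -0.7431, -0.6691, 0.0000]
J3: z=[0.4648, -0.5162, -0.7193] o=[0.0154, -0.0171, 0.3353] → [-0.5364, -0.5761, 0.0669, 0.4648, -0.5162, -0.7193]
q̇ = J⁺·V = [-0.7670, -0.6130, -0.1850]

-0.7670 -0.6130 -0.1850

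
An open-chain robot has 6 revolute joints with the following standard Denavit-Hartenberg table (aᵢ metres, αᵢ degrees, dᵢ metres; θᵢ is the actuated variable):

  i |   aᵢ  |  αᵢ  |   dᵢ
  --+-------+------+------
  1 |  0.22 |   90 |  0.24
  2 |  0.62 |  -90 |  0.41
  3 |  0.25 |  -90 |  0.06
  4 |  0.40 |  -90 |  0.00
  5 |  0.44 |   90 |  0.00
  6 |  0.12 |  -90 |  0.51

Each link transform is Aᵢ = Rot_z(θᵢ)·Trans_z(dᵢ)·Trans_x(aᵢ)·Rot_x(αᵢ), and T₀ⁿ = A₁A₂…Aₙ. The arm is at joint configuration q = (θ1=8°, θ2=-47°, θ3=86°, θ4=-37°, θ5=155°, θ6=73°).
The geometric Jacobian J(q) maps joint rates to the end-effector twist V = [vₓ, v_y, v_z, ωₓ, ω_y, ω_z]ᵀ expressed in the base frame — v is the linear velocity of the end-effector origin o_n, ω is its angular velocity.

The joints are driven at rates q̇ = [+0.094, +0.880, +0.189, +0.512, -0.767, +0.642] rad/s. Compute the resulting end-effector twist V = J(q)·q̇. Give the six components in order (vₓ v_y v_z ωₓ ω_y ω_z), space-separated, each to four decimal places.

o_n = [1.1616, 0.1727, -0.6666]
J₁: ẑ×o_n = [-0.1727, 1.1616, 0.0000], ω = ẑ
J2: z=[0.1392, -0.9903, 0.0000] o=[0.2179, 0.0306, 0.2400] → [0.8978, 0.1262, 0.9544, 0.1392, -0.9903, 0.0000]
J3: z=[0.7242, 0.1018, 0.6820] o=[0.6936, -0.3165, -0.2134] → [-0.3798, 0.6474, 0.3067, 0.7242, 0.1018, 0.6820]
J4: z=[-0.6834, -0.0256, 0.7296] o=[0.7142, -0.0618, -0.1853] → [-0.1588, -0.0025, -0.1488, -0.6834, -0.0256, 0.7296]
J5: z=[-0.6336, 0.5172, -0.5754] o=[0.8592, 0.2804, -0.0374] → [-0.3874, -0.5727, -0.0882, -0.6336, 0.5172, -0.5754]
J6: z=[0.7726, 0.3847, -0.5050] o=[0.8417, -0.0560, -0.3205] → [-0.0177, 0.1059, 0.0536, 0.7726, 0.3847, -0.5050]
V = J·q̇ = [0.9065, 0.8485, 0.9237, 0.8914, -1.0150, 0.7136]

0.9065 0.8485 0.9237 0.8914 -1.0150 0.7136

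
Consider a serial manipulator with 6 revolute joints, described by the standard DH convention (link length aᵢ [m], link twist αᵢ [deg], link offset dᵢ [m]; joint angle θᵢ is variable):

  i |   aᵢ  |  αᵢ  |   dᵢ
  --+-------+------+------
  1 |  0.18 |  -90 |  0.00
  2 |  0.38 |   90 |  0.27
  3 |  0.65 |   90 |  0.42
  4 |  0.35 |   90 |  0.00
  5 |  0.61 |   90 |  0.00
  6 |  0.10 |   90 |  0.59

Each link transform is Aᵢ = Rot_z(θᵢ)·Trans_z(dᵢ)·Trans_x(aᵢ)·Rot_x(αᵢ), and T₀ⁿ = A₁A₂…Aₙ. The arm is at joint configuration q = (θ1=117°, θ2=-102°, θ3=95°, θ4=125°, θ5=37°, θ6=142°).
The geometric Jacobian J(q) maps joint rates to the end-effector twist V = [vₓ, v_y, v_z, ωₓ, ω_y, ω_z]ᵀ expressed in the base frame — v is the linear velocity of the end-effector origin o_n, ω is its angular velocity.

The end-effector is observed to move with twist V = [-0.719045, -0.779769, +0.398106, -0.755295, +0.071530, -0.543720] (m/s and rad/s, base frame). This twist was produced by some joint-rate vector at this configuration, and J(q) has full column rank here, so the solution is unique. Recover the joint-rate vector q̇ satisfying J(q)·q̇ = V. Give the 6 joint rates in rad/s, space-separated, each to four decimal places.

-0.3930 -0.0620 -0.6230 -0.4390 0.7370 -0.3370

o_n = [0.2769, -1.2247, -0.0674]
J₁: ẑ×o_n = [1.2247, 0.2769, -0.0000], ω = ẑ
J2: z=[-0.8910, -0.4540, 0.0000] o=[-0.0817, 0.1604, 0.0000] → [0.0306, -0.0601, 1.3969, -0.8910, -0.4540, 0.0000]
J3: z=[0.4441, -0.8715, -0.2079] o=[-0.2864, -0.0326, 0.3717] → [0.1349, 0.0779, -0.0384, 0.4441, -0.8715, -0.2079]
J4: z=[0.0164, -0.2241, 0.9744] o=[-0.6822, -0.6821, 0.2290] → [0.5951, 0.9394, 0.2061, 0.0164, -0.2241, 0.9744]
J5: z=[-0.4791, -0.8571, -0.1891] o=[-0.3751, -0.8444, 0.1865] → [0.1457, -0.2449, 0.7410, -0.4791, -0.8571, -0.1891]
J6: z=[0.5151, -0.1001, -0.8513] o=[0.0585, -1.1526, 0.4850] → [-0.0060, 0.0987, -0.0152, 0.5151, -0.1001, -0.8513]
q̇ = J⁺·V = [-0.3930, -0.0620, -0.6230, -0.4390, 0.7370, -0.3370]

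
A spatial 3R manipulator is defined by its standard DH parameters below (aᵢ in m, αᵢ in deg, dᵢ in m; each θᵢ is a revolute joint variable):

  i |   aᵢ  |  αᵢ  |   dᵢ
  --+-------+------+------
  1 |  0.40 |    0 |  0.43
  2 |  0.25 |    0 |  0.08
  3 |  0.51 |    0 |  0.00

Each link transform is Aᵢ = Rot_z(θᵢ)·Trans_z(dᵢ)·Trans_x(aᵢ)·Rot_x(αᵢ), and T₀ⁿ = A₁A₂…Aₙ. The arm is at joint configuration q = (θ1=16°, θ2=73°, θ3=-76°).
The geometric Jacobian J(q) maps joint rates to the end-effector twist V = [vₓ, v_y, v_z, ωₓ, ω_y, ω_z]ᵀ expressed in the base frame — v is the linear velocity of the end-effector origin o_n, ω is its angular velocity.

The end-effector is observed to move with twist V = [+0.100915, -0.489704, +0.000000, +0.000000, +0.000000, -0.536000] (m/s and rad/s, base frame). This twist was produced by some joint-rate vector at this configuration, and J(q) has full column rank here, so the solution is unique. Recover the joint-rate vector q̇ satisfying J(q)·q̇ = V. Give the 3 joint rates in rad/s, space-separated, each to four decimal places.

-0.5820 0.6810 -0.6350

o_n = [0.8858, 0.4749, 0.5100]
J₁: ẑ×o_n = [-0.4749, 0.8858, 0.0000], ω = ẑ
J2: z=[0.0000, 0.0000, 1.0000] o=[0.3845, 0.1103, 0.4300] → [-0.3647, 0.5013, 0.0000, 0.0000, 0.0000, 1.0000]
J3: z=[0.0000, 0.0000, 1.0000] o=[0.3889, 0.3602, 0.5100] → [-0.1147, 0.4969, 0.0000, 0.0000, 0.0000, 1.0000]
q̇ = J⁺·V = [-0.5820, 0.6810, -0.6350]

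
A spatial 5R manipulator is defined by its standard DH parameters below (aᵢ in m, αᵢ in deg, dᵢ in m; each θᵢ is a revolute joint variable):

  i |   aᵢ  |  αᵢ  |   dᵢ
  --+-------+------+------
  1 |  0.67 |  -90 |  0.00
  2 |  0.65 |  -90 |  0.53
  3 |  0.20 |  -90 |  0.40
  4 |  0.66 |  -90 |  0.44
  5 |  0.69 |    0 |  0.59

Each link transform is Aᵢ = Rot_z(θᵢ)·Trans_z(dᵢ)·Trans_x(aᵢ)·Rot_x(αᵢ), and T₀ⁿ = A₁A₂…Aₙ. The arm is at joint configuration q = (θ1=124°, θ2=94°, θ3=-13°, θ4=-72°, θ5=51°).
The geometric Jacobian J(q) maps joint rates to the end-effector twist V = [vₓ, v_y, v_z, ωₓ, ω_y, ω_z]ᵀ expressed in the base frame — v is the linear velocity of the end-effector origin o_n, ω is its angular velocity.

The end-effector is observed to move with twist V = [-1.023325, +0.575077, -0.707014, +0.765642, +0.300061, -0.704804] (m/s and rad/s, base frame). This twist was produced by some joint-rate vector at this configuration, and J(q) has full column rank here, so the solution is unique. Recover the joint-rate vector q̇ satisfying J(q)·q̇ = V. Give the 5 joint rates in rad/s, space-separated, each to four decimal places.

-0.8020 0.1550 0.0890 0.9140 -0.3130

o_n = [-0.3285, -1.0706, -1.6075]
J₁: ẑ×o_n = [1.0706, -0.3285, 0.0000], ω = ẑ
J2: z=[-0.8290, -0.5592, 0.0000] o=[-0.3747, 0.5555, 0.0000] → [0.8989, -1.3327, 1.3738, -0.8290, -0.5592, 0.0000]
J3: z=[0.5578, -0.8270, 0.0698] o=[-0.7887, 0.2215, -0.6484] → [0.8833, 0.5671, -0.3402, 0.5578, -0.8270, 0.0698]
J4: z=[0.8166, 0.5319, -0.2244] o=[-0.5953, -0.1457, -0.8149] → [-0.6291, 0.5874, -0.8970, 0.8166, 0.5319, -0.2244]
J5: z=[-0.3136, 0.0823, -0.9460] o=[0.0839, -0.4680, -1.0681] → [-0.6145, 0.2210, 0.2229, -0.3136, 0.0823, -0.9460]
q̇ = J⁺·V = [-0.8020, 0.1550, 0.0890, 0.9140, -0.3130]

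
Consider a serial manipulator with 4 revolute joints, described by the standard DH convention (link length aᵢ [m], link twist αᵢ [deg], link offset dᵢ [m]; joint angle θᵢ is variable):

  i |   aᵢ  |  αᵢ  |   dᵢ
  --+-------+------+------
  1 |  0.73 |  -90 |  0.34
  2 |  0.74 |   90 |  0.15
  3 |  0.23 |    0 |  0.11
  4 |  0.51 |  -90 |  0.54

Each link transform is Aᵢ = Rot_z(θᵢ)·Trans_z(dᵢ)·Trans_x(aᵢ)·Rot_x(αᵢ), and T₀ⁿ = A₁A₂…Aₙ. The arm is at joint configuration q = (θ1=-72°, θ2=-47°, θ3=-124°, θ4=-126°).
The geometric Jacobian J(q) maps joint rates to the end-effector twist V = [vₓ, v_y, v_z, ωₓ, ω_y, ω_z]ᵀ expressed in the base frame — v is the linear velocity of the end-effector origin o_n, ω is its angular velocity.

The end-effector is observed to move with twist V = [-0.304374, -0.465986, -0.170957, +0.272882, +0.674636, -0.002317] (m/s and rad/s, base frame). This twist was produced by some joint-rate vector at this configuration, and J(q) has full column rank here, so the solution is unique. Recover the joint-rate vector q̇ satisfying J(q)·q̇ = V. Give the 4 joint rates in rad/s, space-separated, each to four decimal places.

o_n = [0.5879, -0.3901, 1.1029]
J₁: ẑ×o_n = [0.3901, 0.5879, -0.0000], ω = ẑ
J2: z=[0.9511, 0.3090, 0.0000] o=[0.2256, -0.6943, 0.3400] → [0.2357, -0.7255, 0.1774, 0.9511, 0.3090, 0.0000]
J3: z=[-0.2260, 0.6956, 0.6820] o=[0.5242, -1.1279, 0.8812] → [-0.3490, 0.0935, -0.2110, -0.2260, 0.6956, 0.6820]
J4: z=[-0.2260, 0.6956, 0.6820] o=[0.2909, -1.0269, 0.8622] → [-0.2669, 0.2569, -0.3505, -0.2260, 0.6956, 0.6820]
q̇ = J⁺·V = [-0.5220, 0.4680, 0.0940, 0.6680]

-0.5220 0.4680 0.0940 0.6680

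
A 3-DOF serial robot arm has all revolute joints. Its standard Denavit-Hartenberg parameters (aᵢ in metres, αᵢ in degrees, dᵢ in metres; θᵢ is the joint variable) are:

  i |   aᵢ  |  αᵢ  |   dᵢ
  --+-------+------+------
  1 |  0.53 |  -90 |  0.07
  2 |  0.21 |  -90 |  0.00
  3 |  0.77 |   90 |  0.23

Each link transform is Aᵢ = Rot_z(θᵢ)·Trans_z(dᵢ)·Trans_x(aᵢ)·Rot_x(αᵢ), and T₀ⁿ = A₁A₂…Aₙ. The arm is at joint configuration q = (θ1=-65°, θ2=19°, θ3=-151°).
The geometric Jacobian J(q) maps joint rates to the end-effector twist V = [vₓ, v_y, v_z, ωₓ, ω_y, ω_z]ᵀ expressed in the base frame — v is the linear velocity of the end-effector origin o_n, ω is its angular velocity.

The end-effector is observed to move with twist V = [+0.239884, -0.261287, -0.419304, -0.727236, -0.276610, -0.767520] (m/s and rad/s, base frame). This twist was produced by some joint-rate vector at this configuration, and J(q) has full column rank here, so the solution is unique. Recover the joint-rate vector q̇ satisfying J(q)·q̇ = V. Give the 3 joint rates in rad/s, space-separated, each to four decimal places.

-0.6030 -0.7760 0.1740

o_n = [0.3455, 0.1424, 0.0034]
J₁: ẑ×o_n = [-0.1424, 0.3455, 0.0000], ω = ẑ
J2: z=[0.9063, 0.4226, 0.0000] o=[0.2240, -0.4803, 0.0700] → [-0.0281, 0.0603, 0.5131, 0.9063, 0.4226, 0.0000]
J3: z=[-0.1376, 0.2951, -0.9455] o=[0.3079, -0.6603, 0.0016] → [0.7595, -0.0353, -0.1215, -0.1376, 0.2951, -0.9455]
q̇ = J⁺·V = [-0.6030, -0.7760, 0.1740]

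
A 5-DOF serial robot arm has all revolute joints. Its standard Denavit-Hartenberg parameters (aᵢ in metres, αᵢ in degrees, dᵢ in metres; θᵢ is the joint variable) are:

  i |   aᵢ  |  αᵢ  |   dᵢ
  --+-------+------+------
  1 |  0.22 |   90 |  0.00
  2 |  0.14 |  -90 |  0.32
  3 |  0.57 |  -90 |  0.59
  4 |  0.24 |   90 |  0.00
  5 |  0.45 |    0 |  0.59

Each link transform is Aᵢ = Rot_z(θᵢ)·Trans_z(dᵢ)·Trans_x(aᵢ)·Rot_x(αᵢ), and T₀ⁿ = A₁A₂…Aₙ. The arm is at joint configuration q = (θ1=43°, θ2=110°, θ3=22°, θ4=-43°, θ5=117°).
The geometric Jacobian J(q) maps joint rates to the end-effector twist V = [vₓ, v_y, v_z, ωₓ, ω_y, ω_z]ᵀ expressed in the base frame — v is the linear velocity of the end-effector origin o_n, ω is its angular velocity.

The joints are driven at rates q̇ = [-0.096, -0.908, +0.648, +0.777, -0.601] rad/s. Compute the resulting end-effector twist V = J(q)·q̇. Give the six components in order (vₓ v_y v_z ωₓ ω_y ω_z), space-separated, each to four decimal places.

-0.7563 -0.1441 0.9371 -1.3808 1.1489 -0.0837

o_n = [-0.6850, -0.4688, -0.1985]
J₁: ẑ×o_n = [0.4688, -0.6850, 0.0000], ω = ẑ
J2: z=[0.6820, -0.7314, 0.0000] o=[0.1609, 0.1500, 0.0000] → [0.1452, 0.1354, -1.0407, 0.6820, -0.7314, 0.0000]
J3: z=[-0.6872, -0.6409, -0.3420] o=[0.3441, -0.1166, 0.1316] → [0.0911, 0.1252, -0.4175, -0.6872, -0.6409, -0.3420]
J4: z=[-0.5386, 0.7655, -0.3520] o=[-0.3392, -0.4619, 0.4264] → [-0.4808, -0.2148, 0.2685, -0.5386, 0.7655, -0.3520]
J5: z=[-0.1702, -0.5081, -0.8443] o=[-0.5372, -0.5566, 0.5233] → [0.4409, 0.0019, -0.0900, -0.1702, -0.5081, -0.8443]
V = J·q̇ = [-0.7563, -0.1441, 0.9371, -1.3808, 1.1489, -0.0837]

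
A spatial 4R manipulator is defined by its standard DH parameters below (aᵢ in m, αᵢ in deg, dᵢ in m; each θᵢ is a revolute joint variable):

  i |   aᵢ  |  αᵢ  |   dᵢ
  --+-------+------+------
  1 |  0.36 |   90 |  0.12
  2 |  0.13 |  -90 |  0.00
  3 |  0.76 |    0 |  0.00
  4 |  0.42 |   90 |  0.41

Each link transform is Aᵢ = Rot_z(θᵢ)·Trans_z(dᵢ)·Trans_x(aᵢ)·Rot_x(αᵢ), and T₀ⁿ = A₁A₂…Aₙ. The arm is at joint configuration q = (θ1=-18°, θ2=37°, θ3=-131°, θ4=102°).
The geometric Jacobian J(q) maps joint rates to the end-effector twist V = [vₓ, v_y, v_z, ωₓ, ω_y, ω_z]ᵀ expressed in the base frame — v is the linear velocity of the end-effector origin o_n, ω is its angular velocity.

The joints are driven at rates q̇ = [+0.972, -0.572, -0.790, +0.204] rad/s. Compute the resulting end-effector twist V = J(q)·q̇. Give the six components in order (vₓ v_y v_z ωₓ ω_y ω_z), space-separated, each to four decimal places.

0.5503 0.1237 -0.2028 0.5122 0.4350 0.5040

o_n = [-0.1334, -0.7738, 0.4467]
J₁: ẑ×o_n = [0.7738, -0.1334, 0.0000], ω = ẑ
J2: z=[-0.3090, -0.9511, 0.0000] o=[0.3424, -0.1112, 0.1200] → [-0.3107, 0.1009, -0.2478, -0.3090, -0.9511, 0.0000]
J3: z=[-0.5724, 0.1860, 0.7986] o=[0.4411, -0.1433, 0.1982] → [0.5498, -0.3166, 0.4677, -0.5724, 0.1860, 0.7986]
J4: z=[-0.5724, 0.1860, 0.7986] o=[-0.1148, -0.5658, -0.1018] → [0.2682, 0.2991, 0.1225, -0.5724, 0.1860, 0.7986]
V = J·q̇ = [0.5503, 0.1237, -0.2028, 0.5122, 0.4350, 0.5040]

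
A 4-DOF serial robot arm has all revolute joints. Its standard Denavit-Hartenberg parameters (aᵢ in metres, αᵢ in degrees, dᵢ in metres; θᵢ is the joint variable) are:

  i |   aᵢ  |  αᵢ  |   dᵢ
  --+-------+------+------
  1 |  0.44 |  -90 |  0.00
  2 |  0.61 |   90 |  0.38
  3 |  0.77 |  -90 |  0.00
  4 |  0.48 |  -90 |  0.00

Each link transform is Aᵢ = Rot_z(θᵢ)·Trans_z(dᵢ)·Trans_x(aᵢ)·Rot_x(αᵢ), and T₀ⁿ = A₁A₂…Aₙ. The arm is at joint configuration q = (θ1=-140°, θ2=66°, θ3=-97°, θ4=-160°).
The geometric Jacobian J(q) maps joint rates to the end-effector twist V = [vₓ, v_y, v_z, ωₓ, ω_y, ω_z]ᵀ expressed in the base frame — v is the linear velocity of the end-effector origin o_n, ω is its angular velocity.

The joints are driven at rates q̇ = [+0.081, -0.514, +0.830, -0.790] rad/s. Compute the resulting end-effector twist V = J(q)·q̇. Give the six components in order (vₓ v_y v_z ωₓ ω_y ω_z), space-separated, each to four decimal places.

0.0922 -0.1355 -0.2029 -0.6050 0.0376 1.1349

o_n = [-0.5891, -0.5771, -0.4550]
J₁: ẑ×o_n = [0.5771, -0.5891, 0.0000], ω = ẑ
J2: z=[0.6428, -0.7660, 0.0000] o=[-0.3371, -0.2828, 0.0000] → [0.3485, 0.2925, -0.3823, 0.6428, -0.7660, 0.0000]
J3: z=[-0.6998, -0.5872, 0.4067] o=[-0.2829, -0.7334, -0.5573] → [-0.1236, -0.0530, -0.2892, -0.6998, -0.5872, 0.4067]
J4: z=[-0.3876, -0.1661, -0.9067] o=[-0.7449, -0.1234, -0.4715] → [-0.4142, -0.1348, 0.2017, -0.3876, -0.1661, -0.9067]
V = J·q̇ = [0.0922, -0.1355, -0.2029, -0.6050, 0.0376, 1.1349]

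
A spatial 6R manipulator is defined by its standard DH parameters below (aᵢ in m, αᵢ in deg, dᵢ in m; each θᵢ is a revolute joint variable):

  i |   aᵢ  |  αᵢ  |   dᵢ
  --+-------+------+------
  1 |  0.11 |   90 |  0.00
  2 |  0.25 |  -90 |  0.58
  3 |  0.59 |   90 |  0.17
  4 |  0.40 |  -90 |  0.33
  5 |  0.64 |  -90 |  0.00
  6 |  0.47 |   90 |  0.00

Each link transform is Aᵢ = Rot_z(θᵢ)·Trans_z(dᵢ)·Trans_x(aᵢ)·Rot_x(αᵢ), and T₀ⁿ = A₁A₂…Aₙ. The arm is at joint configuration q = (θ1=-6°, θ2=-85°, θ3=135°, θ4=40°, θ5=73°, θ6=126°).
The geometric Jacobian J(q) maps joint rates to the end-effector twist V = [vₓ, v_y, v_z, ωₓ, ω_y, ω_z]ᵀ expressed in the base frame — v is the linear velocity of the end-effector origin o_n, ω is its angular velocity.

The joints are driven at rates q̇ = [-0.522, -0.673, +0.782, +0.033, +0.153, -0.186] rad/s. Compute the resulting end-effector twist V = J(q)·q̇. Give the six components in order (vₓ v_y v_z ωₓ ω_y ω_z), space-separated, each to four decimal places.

0.3771 -0.9197 0.6239 1.0868 0.6516 -0.4685

o_n = [0.2858, 0.2431, 0.6423]
J₁: ẑ×o_n = [-0.2431, 0.2858, 0.0000], ω = ẑ
J2: z=[-0.1045, -0.9945, 0.0000] o=[0.1094, -0.0115, 0.0000] → [-0.6388, 0.0671, 0.1488, -0.1045, -0.9945, 0.0000]
J3: z=[0.9907, -0.1041, 0.0872] o=[0.0704, -0.5906, -0.2490] → [-0.1655, -0.8644, 0.8484, 0.9907, -0.1041, 0.0872]
J4: z=[0.1352, 0.6968, -0.7044] o=[0.2463, -0.1896, 0.1814] → [0.6260, -0.0901, 0.0310, 0.1352, 0.6968, -0.7044]
J5: z=[0.7508, -0.5359, -0.3860] o=[0.5495, 0.2310, 0.1872] → [-0.2393, -0.2399, -0.1323, 0.7508, -0.5359, -0.3860]
J6: z=[-0.6578, -0.6596, -0.3637] o=[0.5878, -0.1062, 0.7298] → [0.1847, 0.0523, -0.4290, -0.6578, -0.6596, -0.3637]
V = J·q̇ = [0.3771, -0.9197, 0.6239, 1.0868, 0.6516, -0.4685]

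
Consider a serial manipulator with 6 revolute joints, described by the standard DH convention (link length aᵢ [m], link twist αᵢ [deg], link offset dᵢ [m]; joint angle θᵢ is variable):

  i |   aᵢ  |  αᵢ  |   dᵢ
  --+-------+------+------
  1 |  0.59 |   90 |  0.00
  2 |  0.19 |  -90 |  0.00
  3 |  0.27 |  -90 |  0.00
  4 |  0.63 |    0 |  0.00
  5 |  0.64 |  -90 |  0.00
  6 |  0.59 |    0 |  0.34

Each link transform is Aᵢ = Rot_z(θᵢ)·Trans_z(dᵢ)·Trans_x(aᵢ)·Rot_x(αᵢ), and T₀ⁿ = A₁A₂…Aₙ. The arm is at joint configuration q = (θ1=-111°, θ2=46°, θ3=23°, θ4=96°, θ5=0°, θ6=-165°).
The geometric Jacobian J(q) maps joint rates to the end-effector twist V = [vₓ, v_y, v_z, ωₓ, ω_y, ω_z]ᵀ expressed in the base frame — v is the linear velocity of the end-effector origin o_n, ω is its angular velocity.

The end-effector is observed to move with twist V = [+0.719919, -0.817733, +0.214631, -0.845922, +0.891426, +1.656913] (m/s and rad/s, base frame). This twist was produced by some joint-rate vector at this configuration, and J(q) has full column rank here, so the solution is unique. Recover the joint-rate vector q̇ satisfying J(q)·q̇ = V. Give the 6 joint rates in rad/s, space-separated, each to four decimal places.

0.8960 0.4870 0.9010 -0.5410 -0.1020 0.0780

o_n = [-0.3021, -1.0253, -0.4588]
J₁: ẑ×o_n = [1.0253, -0.3021, 0.0000], ω = ẑ
J2: z=[-0.9336, 0.3584, 0.0000] o=[-0.2114, -0.5508, 0.0000] → [-0.1644, -0.4283, 0.4755, -0.9336, 0.3584, 0.0000]
J3: z=[0.2578, 0.6716, 0.6947] o=[-0.2587, -0.6740, 0.1367] → [-0.1559, 0.1233, -0.0614, 0.2578, 0.6716, 0.6947]
J4: z=[0.9566, -0.0765, -0.2811] o=[-0.2221, -0.8730, 0.3155] → [0.0164, 0.7632, -0.1518, 0.9566, -0.0765, -0.2811]
J5: z=[0.9566, -0.0765, -0.2811] o=[-0.3926, -1.2453, -0.1634] → [0.0844, 0.2572, 0.2173, 0.9566, -0.0765, -0.2811]
J6: z=[-0.1079, 0.8032, -0.5859] o=[-0.5657, -1.6234, -0.6498] → [0.5039, -0.1338, -0.2762, -0.1079, 0.8032, -0.5859]
q̇ = J⁺·V = [0.8960, 0.4870, 0.9010, -0.5410, -0.1020, 0.0780]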